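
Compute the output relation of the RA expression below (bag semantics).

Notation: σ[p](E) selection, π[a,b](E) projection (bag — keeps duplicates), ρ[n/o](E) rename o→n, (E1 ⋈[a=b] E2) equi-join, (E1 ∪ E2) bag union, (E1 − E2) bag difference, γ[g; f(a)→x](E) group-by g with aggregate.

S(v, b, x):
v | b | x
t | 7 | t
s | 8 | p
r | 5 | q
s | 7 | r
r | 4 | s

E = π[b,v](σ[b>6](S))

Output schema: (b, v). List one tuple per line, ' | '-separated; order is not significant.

Row counts bottom-up:
  S → 5
  σ[b>6](S) → 3
  π[b,v](σ[b>6](S)) → 3

== RESULT ==
b | v
7 | s
7 | t
8 | s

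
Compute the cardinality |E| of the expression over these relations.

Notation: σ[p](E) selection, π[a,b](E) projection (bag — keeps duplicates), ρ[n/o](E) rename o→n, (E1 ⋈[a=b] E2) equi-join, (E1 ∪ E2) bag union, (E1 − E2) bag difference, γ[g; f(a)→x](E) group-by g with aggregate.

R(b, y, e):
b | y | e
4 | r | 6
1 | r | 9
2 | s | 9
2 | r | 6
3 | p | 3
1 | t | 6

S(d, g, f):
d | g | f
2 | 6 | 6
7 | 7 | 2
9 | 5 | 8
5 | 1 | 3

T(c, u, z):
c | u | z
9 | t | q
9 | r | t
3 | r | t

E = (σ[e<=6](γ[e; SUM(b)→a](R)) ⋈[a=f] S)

Per-node cardinality:
  R → 6
  γ[e; SUM(b)→a](R) → 3
  σ[e<=6](γ[e; SUM(b)→a](R)) → 2
  S → 4
  (σ[e<=6](γ[e; SUM(b)→a](R)) ⋈[a=f] S) → 1

|E| = 1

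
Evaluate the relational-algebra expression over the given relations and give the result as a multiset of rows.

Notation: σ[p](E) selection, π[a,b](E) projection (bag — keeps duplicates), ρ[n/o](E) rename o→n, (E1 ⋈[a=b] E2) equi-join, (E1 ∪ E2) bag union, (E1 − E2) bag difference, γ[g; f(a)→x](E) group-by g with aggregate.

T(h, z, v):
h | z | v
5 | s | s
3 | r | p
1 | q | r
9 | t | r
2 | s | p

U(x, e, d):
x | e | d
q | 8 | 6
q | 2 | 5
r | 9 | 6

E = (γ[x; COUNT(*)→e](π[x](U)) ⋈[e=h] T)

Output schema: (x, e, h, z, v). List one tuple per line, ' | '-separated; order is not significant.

Subexpression sizes:
  U → 3
  π[x](U) → 3
  γ[x; COUNT(*)→e](π[x](U)) → 2
  T → 5
  (γ[x; COUNT(*)→e](π[x](U)) ⋈[e=h] T) → 2

== RESULT ==
x | e | h | z | v
q | 2 | 2 | s | p
r | 1 | 1 | q | r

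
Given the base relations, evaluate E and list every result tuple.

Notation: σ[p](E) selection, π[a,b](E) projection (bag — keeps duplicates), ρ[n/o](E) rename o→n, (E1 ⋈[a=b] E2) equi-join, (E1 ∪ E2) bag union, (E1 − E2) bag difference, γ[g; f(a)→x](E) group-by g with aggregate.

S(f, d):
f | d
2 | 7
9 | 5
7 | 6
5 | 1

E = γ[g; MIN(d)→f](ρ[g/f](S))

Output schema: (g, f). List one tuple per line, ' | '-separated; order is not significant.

Per-node cardinality:
  S → 4
  ρ[g/f](S) → 4
  γ[g; MIN(d)→f](ρ[g/f](S)) → 4

== RESULT ==
g | f
2 | 7
5 | 1
7 | 6
9 | 5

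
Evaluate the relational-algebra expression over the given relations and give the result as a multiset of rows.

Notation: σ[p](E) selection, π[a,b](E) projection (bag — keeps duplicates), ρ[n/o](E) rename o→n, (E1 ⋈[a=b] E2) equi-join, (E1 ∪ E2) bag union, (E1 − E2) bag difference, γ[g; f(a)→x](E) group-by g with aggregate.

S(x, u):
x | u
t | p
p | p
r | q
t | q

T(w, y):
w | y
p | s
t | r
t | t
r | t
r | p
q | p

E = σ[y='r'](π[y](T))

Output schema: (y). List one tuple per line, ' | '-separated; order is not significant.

Stepwise |·|:
  T → 6
  π[y](T) → 6
  σ[y='r'](π[y](T)) → 1

== RESULT ==
y
r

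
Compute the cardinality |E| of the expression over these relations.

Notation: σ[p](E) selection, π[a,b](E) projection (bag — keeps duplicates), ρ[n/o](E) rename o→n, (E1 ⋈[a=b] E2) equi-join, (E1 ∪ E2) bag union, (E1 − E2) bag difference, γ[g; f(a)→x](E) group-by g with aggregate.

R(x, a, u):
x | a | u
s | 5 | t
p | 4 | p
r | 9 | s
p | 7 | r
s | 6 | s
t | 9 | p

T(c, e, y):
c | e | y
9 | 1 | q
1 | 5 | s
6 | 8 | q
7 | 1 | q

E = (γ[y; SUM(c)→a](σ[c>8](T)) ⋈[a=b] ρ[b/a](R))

Stepwise |·|:
  T → 4
  σ[c>8](T) → 1
  γ[y; SUM(c)→a](σ[c>8](T)) → 1
  R → 6
  ρ[b/a](R) → 6
  (γ[y; SUM(c)→a](σ[c>8](T)) ⋈[a=b] ρ[b/a](R)) → 2

|E| = 2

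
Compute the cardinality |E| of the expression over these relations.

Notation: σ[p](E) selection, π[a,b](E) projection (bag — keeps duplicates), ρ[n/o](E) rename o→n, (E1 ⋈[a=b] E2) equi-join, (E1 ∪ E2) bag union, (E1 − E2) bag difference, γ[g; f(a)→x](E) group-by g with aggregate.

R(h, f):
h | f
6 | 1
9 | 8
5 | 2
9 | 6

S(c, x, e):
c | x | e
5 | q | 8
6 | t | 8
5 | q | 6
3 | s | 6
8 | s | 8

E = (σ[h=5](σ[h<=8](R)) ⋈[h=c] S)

Per-node cardinality:
  R → 4
  σ[h<=8](R) → 2
  σ[h=5](σ[h<=8](R)) → 1
  S → 5
  (σ[h=5](σ[h<=8](R)) ⋈[h=c] S) → 2

|E| = 2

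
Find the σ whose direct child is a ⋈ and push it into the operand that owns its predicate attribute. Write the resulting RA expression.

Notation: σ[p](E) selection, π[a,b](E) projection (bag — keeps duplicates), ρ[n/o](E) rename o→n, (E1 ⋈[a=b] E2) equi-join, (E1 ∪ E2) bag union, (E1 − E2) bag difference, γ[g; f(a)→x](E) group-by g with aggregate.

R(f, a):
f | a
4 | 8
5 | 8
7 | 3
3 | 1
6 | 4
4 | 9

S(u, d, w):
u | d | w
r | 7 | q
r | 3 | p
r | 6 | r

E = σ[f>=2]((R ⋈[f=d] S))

σ filters on f, owned by the left side.
E' = (σ[f>=2](R) ⋈[f=d] S)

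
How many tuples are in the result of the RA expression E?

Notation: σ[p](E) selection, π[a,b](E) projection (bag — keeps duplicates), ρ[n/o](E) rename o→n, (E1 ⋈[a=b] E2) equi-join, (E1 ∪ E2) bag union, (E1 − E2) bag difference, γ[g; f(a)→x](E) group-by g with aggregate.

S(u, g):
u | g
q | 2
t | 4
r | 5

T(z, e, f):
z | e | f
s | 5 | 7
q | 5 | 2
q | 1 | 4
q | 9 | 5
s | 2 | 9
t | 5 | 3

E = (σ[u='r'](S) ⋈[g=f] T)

Subexpression sizes:
  S → 3
  σ[u='r'](S) → 1
  T → 6
  (σ[u='r'](S) ⋈[g=f] T) → 1

|E| = 1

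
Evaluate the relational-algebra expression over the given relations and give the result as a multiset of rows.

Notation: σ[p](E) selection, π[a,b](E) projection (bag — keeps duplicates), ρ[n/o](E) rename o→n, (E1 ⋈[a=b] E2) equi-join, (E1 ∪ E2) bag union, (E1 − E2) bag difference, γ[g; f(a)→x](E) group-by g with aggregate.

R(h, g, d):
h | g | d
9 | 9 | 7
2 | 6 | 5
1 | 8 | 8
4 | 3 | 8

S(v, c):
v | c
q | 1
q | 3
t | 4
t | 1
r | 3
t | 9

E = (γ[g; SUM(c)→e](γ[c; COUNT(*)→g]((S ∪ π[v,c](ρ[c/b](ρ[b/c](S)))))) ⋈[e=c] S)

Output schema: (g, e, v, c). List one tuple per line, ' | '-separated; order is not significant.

Subexpression sizes:
  S → 6
  S → 6
  ρ[b/c](S) → 6
  ρ[c/b](ρ[b/c](S)) → 6
  π[v,c](ρ[c/b](ρ[b/c](S))) → 6
  (S ∪ π[v,c](ρ[c/b](ρ[b/c](S)))) → 12
  γ[c; COUNT(*)→g]((S ∪ π[v,c](ρ[c/b](ρ[b/c](S))))) → 4
  γ[g; SUM(c)→e](γ[c; COUNT(*)→g]((S ∪ π[v,c](ρ[c/b](ρ[b/c](S)))))) → 2
  S → 6
  (γ[g; SUM(c)→e](γ[c; COUNT(*)→g]((S ∪ π[v,c](ρ[c/b](ρ[b/c](S)))))) ⋈[e=c] S) → 1

== RESULT ==
g | e | v | c
4 | 4 | t | 4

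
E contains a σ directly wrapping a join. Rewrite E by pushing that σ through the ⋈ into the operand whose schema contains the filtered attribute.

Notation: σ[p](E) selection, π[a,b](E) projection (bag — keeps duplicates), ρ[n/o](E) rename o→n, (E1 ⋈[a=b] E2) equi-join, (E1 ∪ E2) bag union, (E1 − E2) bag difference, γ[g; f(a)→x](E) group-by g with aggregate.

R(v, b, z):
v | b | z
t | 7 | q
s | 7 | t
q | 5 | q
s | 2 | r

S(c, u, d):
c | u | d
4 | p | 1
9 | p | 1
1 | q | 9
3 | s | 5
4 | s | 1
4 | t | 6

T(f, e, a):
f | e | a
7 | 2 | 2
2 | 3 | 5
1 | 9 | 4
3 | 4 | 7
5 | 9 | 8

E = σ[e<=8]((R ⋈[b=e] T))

σ filters on e, owned by the right side.
E' = (R ⋈[b=e] σ[e<=8](T))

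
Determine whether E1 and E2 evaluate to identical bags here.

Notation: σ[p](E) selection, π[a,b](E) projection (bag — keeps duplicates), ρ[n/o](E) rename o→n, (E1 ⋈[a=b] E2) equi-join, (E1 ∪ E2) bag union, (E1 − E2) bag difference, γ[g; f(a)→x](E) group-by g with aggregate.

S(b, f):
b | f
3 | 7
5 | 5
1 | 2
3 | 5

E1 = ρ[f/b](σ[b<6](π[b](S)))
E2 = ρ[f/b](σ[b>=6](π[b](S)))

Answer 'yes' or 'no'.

E1 per-node cardinality:
  S → 4
  π[b](S) → 4
  σ[b<6](π[b](S)) → 4
  ρ[f/b](σ[b<6](π[b](S))) → 4
E2 per-node cardinality:
  S → 4
  π[b](S) → 4
  σ[b>=6](π[b](S)) → 0
  ρ[f/b](σ[b>=6](π[b](S))) → 0

E1 result:
f
1
3
3
5
E2 result:
f
(0 rows)
Witness: (1,) appears 1× in E1 but 0× in E2.

no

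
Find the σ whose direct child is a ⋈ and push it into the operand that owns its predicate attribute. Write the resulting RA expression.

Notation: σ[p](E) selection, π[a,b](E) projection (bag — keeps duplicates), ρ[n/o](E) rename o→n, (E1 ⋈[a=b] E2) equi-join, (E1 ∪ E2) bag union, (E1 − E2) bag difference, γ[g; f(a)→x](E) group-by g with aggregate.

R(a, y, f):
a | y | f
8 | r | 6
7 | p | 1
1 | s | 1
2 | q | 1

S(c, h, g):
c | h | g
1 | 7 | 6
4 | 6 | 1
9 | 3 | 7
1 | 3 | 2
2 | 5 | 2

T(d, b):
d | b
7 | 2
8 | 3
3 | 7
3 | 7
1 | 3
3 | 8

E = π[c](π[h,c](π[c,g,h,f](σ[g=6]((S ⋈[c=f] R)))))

σ filters on g, owned by the left side.
E' = π[c](π[h,c](π[c,g,h,f]((σ[g=6](S) ⋈[c=f] R))))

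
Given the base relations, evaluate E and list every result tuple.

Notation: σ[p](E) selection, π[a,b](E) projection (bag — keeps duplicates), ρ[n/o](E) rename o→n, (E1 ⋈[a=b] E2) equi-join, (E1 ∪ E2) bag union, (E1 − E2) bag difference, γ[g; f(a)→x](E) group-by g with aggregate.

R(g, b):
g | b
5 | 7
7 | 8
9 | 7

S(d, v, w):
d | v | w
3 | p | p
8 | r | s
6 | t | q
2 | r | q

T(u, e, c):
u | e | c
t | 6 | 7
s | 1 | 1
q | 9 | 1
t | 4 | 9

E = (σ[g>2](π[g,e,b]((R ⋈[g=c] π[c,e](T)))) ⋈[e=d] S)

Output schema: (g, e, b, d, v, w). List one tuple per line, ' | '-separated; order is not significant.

Row counts bottom-up:
  R → 3
  T → 4
  π[c,e](T) → 4
  (R ⋈[g=c] π[c,e](T)) → 2
  π[g,e,b]((R ⋈[g=c] π[c,e](T))) → 2
  σ[g>2](π[g,e,b]((R ⋈[g=c] π[c,e](T)))) → 2
  S → 4
  (σ[g>2](π[g,e,b]((R ⋈[g=c] π[c,e](T)))) ⋈[e=d] S) → 1

== RESULT ==
g | e | b | d | v | w
7 | 6 | 8 | 6 | t | q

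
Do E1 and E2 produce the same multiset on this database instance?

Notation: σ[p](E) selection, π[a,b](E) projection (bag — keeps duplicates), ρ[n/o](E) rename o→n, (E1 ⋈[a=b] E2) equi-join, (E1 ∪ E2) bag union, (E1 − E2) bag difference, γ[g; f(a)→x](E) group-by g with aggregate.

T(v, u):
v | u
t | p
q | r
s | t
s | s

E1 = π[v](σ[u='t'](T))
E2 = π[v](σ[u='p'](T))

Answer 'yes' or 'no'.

E1 row counts bottom-up:
  T → 4
  σ[u='t'](T) → 1
  π[v](σ[u='t'](T)) → 1
E2 row counts bottom-up:
  T → 4
  σ[u='p'](T) → 1
  π[v](σ[u='p'](T)) → 1

E1 result:
v
s
E2 result:
v
t
Witness: ('t',) appears 0× in E1 but 1× in E2.

no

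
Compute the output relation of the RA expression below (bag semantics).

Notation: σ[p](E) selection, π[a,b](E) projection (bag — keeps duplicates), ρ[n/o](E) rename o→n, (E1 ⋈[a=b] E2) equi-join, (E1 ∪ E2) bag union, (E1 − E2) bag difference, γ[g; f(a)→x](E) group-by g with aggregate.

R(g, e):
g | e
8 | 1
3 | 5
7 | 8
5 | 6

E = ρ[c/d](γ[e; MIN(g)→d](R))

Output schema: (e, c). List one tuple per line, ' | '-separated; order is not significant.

Stepwise |·|:
  R → 4
  γ[e; MIN(g)→d](R) → 4
  ρ[c/d](γ[e; MIN(g)→d](R)) → 4

== RESULT ==
e | c
1 | 8
5 | 3
6 | 5
8 | 7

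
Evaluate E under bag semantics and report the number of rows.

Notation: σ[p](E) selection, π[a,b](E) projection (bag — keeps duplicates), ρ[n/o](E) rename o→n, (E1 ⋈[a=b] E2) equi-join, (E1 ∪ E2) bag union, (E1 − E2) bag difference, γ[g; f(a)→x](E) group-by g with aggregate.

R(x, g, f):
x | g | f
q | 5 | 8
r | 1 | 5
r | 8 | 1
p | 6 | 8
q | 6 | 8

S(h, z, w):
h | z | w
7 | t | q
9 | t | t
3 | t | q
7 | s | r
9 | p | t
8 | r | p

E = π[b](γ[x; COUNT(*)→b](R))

Subexpression sizes:
  R → 5
  γ[x; COUNT(*)→b](R) → 3
  π[b](γ[x; COUNT(*)→b](R)) → 3

|E| = 3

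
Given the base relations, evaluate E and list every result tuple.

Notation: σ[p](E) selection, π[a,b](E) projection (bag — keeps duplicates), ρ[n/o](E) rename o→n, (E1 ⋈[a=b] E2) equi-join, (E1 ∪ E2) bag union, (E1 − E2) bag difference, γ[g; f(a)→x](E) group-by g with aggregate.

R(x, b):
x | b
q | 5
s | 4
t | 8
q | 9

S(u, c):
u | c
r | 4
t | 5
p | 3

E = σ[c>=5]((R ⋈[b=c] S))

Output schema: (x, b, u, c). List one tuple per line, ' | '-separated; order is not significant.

Stepwise |·|:
  R → 4
  S → 3
  (R ⋈[b=c] S) → 2
  σ[c>=5]((R ⋈[b=c] S)) → 1

== RESULT ==
x | b | u | c
q | 5 | t | 5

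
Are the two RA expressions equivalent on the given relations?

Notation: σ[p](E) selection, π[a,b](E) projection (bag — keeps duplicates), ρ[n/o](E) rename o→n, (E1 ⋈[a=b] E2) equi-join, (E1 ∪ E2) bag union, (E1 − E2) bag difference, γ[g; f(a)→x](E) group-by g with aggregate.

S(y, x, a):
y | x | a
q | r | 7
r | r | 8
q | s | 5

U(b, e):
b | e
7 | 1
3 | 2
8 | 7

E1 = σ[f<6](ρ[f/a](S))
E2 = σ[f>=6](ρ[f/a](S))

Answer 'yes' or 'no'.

E1 subexpression sizes:
  S → 3
  ρ[f/a](S) → 3
  σ[f<6](ρ[f/a](S)) → 1
E2 subexpression sizes:
  S → 3
  ρ[f/a](S) → 3
  σ[f>=6](ρ[f/a](S)) → 2

E1 result:
y | x | f
q | s | 5
E2 result:
y | x | f
q | r | 7
r | r | 8
Witness: ('r', 'r', 8) appears 0× in E1 but 1× in E2.

no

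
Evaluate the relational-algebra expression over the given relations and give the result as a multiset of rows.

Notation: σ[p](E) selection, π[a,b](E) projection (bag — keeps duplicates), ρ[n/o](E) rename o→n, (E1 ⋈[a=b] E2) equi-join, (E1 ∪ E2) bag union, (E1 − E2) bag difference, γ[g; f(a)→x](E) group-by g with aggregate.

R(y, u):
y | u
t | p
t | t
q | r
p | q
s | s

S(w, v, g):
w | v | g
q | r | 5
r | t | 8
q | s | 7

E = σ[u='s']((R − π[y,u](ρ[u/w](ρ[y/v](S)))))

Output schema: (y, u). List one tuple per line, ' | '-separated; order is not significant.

Row counts bottom-up:
  R → 5
  S → 3
  ρ[y/v](S) → 3
  ρ[u/w](ρ[y/v](S)) → 3
  π[y,u](ρ[u/w](ρ[y/v](S))) → 3
  (R − π[y,u](ρ[u/w](ρ[y/v](S)))) → 5
  σ[u='s']((R − π[y,u](ρ[u/w](ρ[y/v](S))))) → 1

== RESULT ==
y | u
s | s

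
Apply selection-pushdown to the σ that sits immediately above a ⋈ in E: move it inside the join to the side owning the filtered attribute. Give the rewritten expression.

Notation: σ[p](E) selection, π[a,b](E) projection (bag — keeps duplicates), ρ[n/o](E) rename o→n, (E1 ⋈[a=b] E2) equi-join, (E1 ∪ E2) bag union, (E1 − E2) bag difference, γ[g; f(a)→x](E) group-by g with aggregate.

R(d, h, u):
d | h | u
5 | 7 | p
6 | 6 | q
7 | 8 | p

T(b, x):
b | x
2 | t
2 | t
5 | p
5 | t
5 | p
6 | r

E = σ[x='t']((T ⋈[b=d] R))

σ filters on x, owned by the left side.
E' = (σ[x='t'](T) ⋈[b=d] R)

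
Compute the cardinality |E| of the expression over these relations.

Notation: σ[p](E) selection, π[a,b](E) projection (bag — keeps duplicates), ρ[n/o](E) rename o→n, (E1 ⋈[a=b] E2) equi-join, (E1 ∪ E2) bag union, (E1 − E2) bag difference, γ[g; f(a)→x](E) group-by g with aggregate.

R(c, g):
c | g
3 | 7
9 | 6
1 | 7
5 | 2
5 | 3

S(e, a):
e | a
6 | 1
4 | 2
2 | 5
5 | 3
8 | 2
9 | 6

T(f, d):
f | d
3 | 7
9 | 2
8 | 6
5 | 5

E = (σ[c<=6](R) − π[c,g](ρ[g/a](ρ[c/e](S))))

Stepwise |·|:
  R → 5
  σ[c<=6](R) → 4
  S → 6
  ρ[c/e](S) → 6
  ρ[g/a](ρ[c/e](S)) → 6
  π[c,g](ρ[g/a](ρ[c/e](S))) → 6
  (σ[c<=6](R) − π[c,g](ρ[g/a](ρ[c/e](S)))) → 3

|E| = 3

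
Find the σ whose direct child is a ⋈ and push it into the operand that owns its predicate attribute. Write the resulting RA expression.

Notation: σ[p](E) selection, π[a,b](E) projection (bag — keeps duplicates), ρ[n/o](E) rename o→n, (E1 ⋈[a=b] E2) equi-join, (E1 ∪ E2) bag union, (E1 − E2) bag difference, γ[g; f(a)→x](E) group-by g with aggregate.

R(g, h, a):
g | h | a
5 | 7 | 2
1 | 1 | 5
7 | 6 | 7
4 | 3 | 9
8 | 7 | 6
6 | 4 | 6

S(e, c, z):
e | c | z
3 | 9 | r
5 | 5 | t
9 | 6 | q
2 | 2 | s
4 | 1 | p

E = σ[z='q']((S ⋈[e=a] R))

σ filters on z, owned by the left side.
E' = (σ[z='q'](S) ⋈[e=a] R)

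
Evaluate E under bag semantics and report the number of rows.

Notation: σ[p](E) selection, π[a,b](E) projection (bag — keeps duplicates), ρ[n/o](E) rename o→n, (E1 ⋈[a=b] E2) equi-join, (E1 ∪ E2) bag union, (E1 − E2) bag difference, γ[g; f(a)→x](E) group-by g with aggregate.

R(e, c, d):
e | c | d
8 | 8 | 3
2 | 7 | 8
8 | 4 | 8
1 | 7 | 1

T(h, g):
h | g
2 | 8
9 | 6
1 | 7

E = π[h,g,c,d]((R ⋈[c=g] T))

Subexpression sizes:
  R → 4
  T → 3
  (R ⋈[c=g] T) → 3
  π[h,g,c,d]((R ⋈[c=g] T)) → 3

|E| = 3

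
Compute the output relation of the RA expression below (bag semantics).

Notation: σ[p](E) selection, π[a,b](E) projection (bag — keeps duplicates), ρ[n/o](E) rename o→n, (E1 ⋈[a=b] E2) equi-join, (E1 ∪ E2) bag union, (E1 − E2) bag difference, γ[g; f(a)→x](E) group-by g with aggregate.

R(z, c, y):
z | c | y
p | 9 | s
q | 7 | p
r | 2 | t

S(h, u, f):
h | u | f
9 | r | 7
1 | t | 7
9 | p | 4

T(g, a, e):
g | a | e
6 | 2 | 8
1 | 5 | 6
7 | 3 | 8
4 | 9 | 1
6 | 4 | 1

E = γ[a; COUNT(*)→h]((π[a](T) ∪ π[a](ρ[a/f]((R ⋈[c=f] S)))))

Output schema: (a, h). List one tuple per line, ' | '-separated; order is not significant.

Row counts bottom-up:
  T → 5
  π[a](T) → 5
  R → 3
  S → 3
  (R ⋈[c=f] S) → 2
  ρ[a/f]((R ⋈[c=f] S)) → 2
  π[a](ρ[a/f]((R ⋈[c=f] S))) → 2
  (π[a](T) ∪ π[a](ρ[a/f]((R ⋈[c=f] S)))) → 7
  γ[a; COUNT(*)→h]((π[a](T) ∪ π[a](ρ[a/f]((R ⋈[c=f] S))))) → 6

== RESULT ==
a | h
2 | 1
3 | 1
4 | 1
5 | 1
7 | 2
9 | 1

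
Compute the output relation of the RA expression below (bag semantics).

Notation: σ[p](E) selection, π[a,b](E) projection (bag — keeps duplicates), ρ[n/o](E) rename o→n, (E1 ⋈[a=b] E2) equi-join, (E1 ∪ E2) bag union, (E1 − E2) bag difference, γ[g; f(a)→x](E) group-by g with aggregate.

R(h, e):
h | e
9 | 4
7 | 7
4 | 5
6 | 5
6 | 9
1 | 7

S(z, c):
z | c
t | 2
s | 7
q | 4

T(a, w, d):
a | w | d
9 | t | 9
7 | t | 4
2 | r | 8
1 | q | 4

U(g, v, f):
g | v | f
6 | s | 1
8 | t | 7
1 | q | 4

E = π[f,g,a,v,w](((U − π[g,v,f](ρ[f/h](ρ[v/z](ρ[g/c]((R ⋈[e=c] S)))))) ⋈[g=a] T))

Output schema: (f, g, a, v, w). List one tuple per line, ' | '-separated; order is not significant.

Subexpression sizes:
  U → 3
  R → 6
  S → 3
  (R ⋈[e=c] S) → 3
  ρ[g/c]((R ⋈[e=c] S)) → 3
  ρ[v/z](ρ[g/c]((R ⋈[e=c] S))) → 3
  ρ[f/h](ρ[v/z](ρ[g/c]((R ⋈[e=c] S)))) → 3
  π[g,v,f](ρ[f/h](ρ[v/z](ρ[g/c]((R ⋈[e=c] S))))) → 3
  (U − π[g,v,f](ρ[f/h](ρ[v/z](ρ[g/c]((R ⋈[e=c] S)))))) → 3
  T → 4
  ((U − π[g,v,f](ρ[f/h](ρ[v/z](ρ[g/c]((R ⋈[e=c] S)))))) ⋈[g=a] T) → 1
  π[f,g,a,v,w](((U − π[g,v,f](ρ[f/h](ρ[v/z](ρ[g/c]((R ⋈[e=c] S)))))) ⋈[g=a] T)) → 1

== RESULT ==
f | g | a | v | w
4 | 1 | 1 | q | q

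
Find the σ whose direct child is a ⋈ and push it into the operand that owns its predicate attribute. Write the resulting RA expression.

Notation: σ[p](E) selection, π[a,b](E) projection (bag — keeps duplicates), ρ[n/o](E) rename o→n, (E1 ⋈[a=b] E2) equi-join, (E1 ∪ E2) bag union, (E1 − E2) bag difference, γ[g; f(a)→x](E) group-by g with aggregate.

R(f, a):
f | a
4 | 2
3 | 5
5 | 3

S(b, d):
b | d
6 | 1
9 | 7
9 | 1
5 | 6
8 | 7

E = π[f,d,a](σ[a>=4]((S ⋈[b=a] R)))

σ filters on a, owned by the right side.
E' = π[f,d,a]((S ⋈[b=a] σ[a>=4](R)))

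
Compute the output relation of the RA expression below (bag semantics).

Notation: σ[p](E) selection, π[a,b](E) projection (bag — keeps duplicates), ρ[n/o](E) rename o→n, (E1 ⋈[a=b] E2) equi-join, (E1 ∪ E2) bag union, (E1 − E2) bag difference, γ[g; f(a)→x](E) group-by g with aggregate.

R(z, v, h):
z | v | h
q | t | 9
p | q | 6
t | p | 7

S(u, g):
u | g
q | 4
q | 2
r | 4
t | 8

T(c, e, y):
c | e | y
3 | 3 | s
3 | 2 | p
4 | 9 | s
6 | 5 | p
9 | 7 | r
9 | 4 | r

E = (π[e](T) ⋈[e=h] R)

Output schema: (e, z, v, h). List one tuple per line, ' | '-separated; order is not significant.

Subexpression sizes:
  T → 6
  π[e](T) → 6
  R → 3
  (π[e](T) ⋈[e=h] R) → 2

== RESULT ==
e | z | v | h
7 | t | p | 7
9 | q | t | 9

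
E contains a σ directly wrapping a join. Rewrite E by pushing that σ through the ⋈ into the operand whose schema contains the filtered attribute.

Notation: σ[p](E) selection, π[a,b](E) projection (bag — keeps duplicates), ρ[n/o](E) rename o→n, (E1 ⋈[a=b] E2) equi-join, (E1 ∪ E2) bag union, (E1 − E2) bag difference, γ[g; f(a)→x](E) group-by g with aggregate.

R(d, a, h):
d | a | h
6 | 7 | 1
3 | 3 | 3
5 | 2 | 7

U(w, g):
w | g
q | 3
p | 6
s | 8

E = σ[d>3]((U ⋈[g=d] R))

σ filters on d, owned by the right side.
E' = (U ⋈[g=d] σ[d>3](R))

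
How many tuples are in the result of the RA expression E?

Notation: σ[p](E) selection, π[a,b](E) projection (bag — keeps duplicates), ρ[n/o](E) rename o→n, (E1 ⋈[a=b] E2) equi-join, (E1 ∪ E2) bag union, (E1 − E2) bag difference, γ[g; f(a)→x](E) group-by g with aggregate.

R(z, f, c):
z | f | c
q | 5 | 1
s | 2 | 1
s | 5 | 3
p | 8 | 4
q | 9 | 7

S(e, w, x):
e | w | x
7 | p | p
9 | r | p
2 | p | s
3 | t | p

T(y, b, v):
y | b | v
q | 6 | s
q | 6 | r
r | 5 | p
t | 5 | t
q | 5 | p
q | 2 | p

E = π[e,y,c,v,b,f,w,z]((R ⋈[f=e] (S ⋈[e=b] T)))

Per-node cardinality:
  R → 5
  S → 4
  T → 6
  (S ⋈[e=b] T) → 1
  (R ⋈[f=e] (S ⋈[e=b] T)) → 1
  π[e,y,c,v,b,f,w,z]((R ⋈[f=e] (S ⋈[e=b] T))) → 1

|E| = 1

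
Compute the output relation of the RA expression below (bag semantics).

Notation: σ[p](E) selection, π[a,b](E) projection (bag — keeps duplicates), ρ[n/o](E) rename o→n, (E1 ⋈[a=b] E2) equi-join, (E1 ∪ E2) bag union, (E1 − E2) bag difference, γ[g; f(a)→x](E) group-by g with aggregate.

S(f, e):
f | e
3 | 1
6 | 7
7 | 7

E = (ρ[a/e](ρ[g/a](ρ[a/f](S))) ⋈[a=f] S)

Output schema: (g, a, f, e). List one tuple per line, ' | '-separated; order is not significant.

Per-node cardinality:
  S → 3
  ρ[a/f](S) → 3
  ρ[g/a](ρ[a/f](S)) → 3
  ρ[a/e](ρ[g/a](ρ[a/f](S))) → 3
  S → 3
  (ρ[a/e](ρ[g/a](ρ[a/f](S))) ⋈[a=f] S) → 2

== RESULT ==
g | a | f | e
6 | 7 | 7 | 7
7 | 7 | 7 | 7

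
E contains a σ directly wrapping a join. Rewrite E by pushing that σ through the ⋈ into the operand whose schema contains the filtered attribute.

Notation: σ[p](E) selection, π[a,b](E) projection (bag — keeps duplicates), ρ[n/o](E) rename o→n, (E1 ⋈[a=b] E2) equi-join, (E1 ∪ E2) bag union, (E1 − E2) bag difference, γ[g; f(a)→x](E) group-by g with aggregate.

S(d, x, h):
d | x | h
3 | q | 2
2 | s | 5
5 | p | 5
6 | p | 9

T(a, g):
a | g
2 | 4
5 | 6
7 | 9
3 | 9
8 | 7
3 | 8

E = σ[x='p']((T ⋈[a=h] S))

σ filters on x, owned by the right side.
E' = (T ⋈[a=h] σ[x='p'](S))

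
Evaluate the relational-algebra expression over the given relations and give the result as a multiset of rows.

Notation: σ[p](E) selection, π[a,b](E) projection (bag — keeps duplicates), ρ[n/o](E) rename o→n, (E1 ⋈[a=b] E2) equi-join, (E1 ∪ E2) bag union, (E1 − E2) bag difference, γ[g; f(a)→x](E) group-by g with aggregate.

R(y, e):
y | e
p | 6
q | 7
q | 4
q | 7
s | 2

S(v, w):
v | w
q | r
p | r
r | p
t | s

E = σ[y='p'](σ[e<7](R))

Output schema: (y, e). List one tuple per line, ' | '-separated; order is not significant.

Subexpression sizes:
  R → 5
  σ[e<7](R) → 3
  σ[y='p'](σ[e<7](R)) → 1

== RESULT ==
y | e
p | 6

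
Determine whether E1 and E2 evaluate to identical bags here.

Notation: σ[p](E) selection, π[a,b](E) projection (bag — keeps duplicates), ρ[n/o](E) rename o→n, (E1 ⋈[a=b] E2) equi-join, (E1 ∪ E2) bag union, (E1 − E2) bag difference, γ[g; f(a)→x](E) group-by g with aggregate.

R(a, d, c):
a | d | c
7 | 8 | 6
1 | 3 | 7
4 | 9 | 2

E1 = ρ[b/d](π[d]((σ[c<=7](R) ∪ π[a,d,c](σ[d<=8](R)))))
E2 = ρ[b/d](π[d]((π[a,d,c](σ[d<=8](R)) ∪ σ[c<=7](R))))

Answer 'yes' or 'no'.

E1 row counts bottom-up:
  R → 3
  σ[c<=7](R) → 3
  R → 3
  σ[d<=8](R) → 2
  π[a,d,c](σ[d<=8](R)) → 2
  (σ[c<=7](R) ∪ π[a,d,c](σ[d<=8](R))) → 5
  π[d]((σ[c<=7](R) ∪ π[a,d,c](σ[d<=8](R)))) → 5
  ρ[b/d](π[d]((σ[c<=7](R) ∪ π[a,d,c](σ[d<=8](R))))) → 5
E2 row counts bottom-up:
  R → 3
  σ[d<=8](R) → 2
  π[a,d,c](σ[d<=8](R)) → 2
  R → 3
  σ[c<=7](R) → 3
  (π[a,d,c](σ[d<=8](R)) ∪ σ[c<=7](R)) → 5
  π[d]((π[a,d,c](σ[d<=8](R)) ∪ σ[c<=7](R))) → 5
  ρ[b/d](π[d]((π[a,d,c](σ[d<=8](R)) ∪ σ[c<=7](R)))) → 5

E1 and E2 produce the same multiset:
b
3
3
8
8
9

yes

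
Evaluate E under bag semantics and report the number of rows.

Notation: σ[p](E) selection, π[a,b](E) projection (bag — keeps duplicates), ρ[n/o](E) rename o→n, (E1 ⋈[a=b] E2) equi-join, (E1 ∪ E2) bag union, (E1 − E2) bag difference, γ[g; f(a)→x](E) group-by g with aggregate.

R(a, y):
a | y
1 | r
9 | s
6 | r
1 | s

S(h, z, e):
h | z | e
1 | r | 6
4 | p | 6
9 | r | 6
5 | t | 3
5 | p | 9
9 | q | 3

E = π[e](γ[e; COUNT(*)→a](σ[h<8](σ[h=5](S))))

Subexpression sizes:
  S → 6
  σ[h=5](S) → 2
  σ[h<8](σ[h=5](S)) → 2
  γ[e; COUNT(*)→a](σ[h<8](σ[h=5](S))) → 2
  π[e](γ[e; COUNT(*)→a](σ[h<8](σ[h=5](S)))) → 2

|E| = 2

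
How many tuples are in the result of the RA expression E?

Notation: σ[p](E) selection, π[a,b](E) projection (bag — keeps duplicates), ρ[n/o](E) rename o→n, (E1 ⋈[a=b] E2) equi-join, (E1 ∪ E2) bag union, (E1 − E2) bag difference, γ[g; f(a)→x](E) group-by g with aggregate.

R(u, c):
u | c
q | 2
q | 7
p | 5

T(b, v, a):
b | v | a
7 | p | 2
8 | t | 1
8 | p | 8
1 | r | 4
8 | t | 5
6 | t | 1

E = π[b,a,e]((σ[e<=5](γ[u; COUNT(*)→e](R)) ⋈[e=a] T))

Subexpression sizes:
  R → 3
  γ[u; COUNT(*)→e](R) → 2
  σ[e<=5](γ[u; COUNT(*)→e](R)) → 2
  T → 6
  (σ[e<=5](γ[u; COUNT(*)→e](R)) ⋈[e=a] T) → 3
  π[b,a,e]((σ[e<=5](γ[u; COUNT(*)→e](R)) ⋈[e=a] T)) → 3

|E| = 3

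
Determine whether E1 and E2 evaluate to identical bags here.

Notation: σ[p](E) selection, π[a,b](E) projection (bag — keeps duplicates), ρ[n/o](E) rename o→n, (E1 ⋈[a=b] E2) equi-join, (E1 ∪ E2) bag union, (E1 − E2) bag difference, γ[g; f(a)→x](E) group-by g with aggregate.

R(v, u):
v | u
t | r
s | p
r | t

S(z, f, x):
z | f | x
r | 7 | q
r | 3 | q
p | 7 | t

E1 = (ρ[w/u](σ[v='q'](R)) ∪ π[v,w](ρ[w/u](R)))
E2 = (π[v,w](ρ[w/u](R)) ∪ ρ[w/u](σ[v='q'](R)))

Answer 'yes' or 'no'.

E1 per-node cardinality:
  R → 3
  σ[v='q'](R) → 0
  ρ[w/u](σ[v='q'](R)) → 0
  R → 3
  ρ[w/u](R) → 3
  π[v,w](ρ[w/u](R)) → 3
  (ρ[w/u](σ[v='q'](R)) ∪ π[v,w](ρ[w/u](R))) → 3
E2 per-node cardinality:
  R → 3
  ρ[w/u](R) → 3
  π[v,w](ρ[w/u](R)) → 3
  R → 3
  σ[v='q'](R) → 0
  ρ[w/u](σ[v='q'](R)) → 0
  (π[v,w](ρ[w/u](R)) ∪ ρ[w/u](σ[v='q'](R))) → 3

E1 and E2 produce the same multiset:
v | w
r | t
s | p
t | r

yes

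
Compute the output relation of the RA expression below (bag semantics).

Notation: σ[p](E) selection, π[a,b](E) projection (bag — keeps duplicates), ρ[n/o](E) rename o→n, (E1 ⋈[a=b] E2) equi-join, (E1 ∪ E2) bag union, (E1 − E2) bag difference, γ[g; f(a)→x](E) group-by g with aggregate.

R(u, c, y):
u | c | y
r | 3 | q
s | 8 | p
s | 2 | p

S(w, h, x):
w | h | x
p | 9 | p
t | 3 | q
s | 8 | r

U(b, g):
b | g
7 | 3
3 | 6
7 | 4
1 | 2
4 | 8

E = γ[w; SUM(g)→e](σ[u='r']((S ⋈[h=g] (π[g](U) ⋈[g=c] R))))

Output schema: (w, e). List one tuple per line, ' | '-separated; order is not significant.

Stepwise |·|:
  S → 3
  U → 5
  π[g](U) → 5
  R → 3
  (π[g](U) ⋈[g=c] R) → 3
  (S ⋈[h=g] (π[g](U) ⋈[g=c] R)) → 2
  σ[u='r']((S ⋈[h=g] (π[g](U) ⋈[g=c] R))) → 1
  γ[w; SUM(g)→e](σ[u='r']((S ⋈[h=g] (π[g](U) ⋈[g=c] R)))) → 1

== RESULT ==
w | e
t | 3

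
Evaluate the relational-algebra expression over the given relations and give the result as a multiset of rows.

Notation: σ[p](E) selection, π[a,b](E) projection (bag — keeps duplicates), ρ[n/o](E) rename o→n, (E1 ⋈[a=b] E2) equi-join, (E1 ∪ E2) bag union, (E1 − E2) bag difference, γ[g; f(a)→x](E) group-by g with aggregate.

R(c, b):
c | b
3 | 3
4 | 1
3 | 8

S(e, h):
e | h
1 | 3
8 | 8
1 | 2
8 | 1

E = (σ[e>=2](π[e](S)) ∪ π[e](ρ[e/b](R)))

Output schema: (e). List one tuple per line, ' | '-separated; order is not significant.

Subexpression sizes:
  S → 4
  π[e](S) → 4
  σ[e>=2](π[e](S)) → 2
  R → 3
  ρ[e/b](R) → 3
  π[e](ρ[e/b](R)) → 3
  (σ[e>=2](π[e](S)) ∪ π[e](ρ[e/b](R))) → 5

== RESULT ==
e
1
3
8
8
8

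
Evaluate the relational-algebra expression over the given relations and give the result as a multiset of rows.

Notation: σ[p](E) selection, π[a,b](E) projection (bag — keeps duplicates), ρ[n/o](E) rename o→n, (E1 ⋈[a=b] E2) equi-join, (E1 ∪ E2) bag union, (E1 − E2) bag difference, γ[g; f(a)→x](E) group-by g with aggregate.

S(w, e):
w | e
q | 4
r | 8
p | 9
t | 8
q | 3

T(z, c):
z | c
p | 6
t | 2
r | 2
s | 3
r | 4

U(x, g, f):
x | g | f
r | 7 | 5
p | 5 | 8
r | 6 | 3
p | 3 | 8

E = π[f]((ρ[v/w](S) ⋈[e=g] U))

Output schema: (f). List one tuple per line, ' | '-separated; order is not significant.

Subexpression sizes:
  S → 5
  ρ[v/w](S) → 5
  U → 4
  (ρ[v/w](S) ⋈[e=g] U) → 1
  π[f]((ρ[v/w](S) ⋈[e=g] U)) → 1

== RESULT ==
f
8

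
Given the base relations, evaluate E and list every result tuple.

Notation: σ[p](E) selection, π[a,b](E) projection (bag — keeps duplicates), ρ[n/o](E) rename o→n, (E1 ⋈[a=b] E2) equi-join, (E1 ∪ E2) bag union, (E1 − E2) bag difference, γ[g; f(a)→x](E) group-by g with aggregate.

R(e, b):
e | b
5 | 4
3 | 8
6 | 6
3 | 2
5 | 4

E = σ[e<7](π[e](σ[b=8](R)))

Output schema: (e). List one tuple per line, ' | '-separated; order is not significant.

Stepwise |·|:
  R → 5
  σ[b=8](R) → 1
  π[e](σ[b=8](R)) → 1
  σ[e<7](π[e](σ[b=8](R))) → 1

== RESULT ==
e
3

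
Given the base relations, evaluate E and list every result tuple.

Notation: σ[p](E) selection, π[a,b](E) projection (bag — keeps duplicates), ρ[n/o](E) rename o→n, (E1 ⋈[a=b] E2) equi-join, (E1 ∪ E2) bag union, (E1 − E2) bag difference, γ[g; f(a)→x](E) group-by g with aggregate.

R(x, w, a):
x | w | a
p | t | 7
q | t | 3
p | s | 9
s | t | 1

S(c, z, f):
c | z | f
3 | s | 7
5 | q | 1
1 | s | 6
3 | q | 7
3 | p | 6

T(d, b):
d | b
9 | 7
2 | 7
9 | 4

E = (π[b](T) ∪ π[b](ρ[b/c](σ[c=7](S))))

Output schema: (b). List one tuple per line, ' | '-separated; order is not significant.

Subexpression sizes:
  T → 3
  π[b](T) → 3
  S → 5
  σ[c=7](S) → 0
  ρ[b/c](σ[c=7](S)) → 0
  π[b](ρ[b/c](σ[c=7](S))) → 0
  (π[b](T) ∪ π[b](ρ[b/c](σ[c=7](S)))) → 3

== RESULT ==
b
4
7
7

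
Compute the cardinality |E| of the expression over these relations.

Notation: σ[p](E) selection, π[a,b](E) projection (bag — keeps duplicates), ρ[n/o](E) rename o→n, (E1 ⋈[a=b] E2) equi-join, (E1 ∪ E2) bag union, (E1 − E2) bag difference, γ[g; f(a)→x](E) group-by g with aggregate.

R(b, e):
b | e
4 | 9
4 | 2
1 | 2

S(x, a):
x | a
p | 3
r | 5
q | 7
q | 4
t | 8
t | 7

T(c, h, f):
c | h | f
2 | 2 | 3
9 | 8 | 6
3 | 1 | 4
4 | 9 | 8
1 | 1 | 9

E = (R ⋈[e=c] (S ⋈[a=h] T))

Per-node cardinality:
  R → 3
  S → 6
  T → 5
  (S ⋈[a=h] T) → 1
  (R ⋈[e=c] (S ⋈[a=h] T)) → 1

|E| = 1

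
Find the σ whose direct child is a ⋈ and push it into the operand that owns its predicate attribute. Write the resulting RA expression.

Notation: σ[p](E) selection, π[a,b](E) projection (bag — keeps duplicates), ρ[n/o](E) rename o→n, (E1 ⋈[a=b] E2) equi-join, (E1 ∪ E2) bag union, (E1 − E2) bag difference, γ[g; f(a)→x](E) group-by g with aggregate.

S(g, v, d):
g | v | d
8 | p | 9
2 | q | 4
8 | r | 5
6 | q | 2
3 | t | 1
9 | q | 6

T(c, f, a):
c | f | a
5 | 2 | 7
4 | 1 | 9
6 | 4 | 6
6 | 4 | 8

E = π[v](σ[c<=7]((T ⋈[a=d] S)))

σ filters on c, owned by the left side.
E' = π[v]((σ[c<=7](T) ⋈[a=d] S))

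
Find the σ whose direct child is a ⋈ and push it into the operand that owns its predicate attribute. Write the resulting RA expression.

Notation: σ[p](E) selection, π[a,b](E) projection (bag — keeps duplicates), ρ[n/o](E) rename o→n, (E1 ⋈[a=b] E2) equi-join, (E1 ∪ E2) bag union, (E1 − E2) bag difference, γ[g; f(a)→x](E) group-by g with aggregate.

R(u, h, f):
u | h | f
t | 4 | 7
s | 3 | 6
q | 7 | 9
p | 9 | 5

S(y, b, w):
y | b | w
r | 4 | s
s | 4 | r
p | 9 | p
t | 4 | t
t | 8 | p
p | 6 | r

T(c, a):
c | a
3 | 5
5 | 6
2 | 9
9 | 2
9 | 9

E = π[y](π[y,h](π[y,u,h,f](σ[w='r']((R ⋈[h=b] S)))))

σ filters on w, owned by the right side.
E' = π[y](π[y,h](π[y,u,h,f]((R ⋈[h=b] σ[w='r'](S)))))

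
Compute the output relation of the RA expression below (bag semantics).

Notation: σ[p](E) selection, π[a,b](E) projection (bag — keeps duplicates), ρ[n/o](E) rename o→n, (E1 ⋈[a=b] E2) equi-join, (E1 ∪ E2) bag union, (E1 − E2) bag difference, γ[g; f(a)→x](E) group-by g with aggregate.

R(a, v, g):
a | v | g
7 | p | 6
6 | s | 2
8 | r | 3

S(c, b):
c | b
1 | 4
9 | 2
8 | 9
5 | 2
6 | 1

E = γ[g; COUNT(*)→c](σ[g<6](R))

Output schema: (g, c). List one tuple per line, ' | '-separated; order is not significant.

Subexpression sizes:
  R → 3
  σ[g<6](R) → 2
  γ[g; COUNT(*)→c](σ[g<6](R)) → 2

== RESULT ==
g | c
2 | 1
3 | 1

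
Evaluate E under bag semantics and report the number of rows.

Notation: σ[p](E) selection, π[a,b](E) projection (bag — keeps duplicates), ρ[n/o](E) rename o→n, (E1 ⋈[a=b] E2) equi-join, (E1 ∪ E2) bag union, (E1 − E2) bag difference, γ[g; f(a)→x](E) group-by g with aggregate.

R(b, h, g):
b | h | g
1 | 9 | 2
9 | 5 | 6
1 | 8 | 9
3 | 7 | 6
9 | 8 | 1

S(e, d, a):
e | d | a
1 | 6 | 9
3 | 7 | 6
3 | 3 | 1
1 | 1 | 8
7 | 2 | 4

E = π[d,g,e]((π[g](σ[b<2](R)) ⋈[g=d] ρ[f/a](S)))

Stepwise |·|:
  R → 5
  σ[b<2](R) → 2
  π[g](σ[b<2](R)) → 2
  S → 5
  ρ[f/a](S) → 5
  (π[g](σ[b<2](R)) ⋈[g=d] ρ[f/a](S)) → 1
  π[d,g,e]((π[g](σ[b<2](R)) ⋈[g=d] ρ[f/a](S))) → 1

|E| = 1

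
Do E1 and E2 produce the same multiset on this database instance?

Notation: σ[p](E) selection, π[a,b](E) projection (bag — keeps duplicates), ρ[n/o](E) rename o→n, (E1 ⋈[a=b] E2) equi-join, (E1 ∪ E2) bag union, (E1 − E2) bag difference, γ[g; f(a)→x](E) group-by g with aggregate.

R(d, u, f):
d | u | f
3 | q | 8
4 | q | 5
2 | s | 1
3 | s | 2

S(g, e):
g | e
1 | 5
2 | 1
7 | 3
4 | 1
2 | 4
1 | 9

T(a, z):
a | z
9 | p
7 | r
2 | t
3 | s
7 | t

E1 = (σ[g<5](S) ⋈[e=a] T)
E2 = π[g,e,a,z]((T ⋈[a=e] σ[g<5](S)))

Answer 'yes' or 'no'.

E1 subexpression sizes:
  S → 6
  σ[g<5](S) → 5
  T → 5
  (σ[g<5](S) ⋈[e=a] T) → 1
E2 subexpression sizes:
  T → 5
  S → 6
  σ[g<5](S) → 5
  (T ⋈[a=e] σ[g<5](S)) → 1
  π[g,e,a,z]((T ⋈[a=e] σ[g<5](S))) → 1

E1 and E2 produce the same multiset:
g | e | a | z
1 | 9 | 9 | p

yes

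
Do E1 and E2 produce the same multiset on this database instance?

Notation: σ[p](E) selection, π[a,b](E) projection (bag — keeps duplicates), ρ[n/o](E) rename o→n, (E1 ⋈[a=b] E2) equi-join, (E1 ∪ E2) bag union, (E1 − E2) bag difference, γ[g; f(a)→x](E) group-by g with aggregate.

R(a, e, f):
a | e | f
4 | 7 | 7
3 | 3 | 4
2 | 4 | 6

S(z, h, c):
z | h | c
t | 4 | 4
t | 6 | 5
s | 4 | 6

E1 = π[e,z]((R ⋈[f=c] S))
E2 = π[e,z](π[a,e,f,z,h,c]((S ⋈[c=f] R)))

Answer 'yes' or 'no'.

E1 row counts bottom-up:
  R → 3
  S → 3
  (R ⋈[f=c] S) → 2
  π[e,z]((R ⋈[f=c] S)) → 2
E2 row counts bottom-up:
  S → 3
  R → 3
  (S ⋈[c=f] R) → 2
  π[a,e,f,z,h,c]((S ⋈[c=f] R)) → 2
  π[e,z](π[a,e,f,z,h,c]((S ⋈[c=f] R))) → 2

E1 and E2 produce the same multiset:
e | z
3 | t
4 | s

yes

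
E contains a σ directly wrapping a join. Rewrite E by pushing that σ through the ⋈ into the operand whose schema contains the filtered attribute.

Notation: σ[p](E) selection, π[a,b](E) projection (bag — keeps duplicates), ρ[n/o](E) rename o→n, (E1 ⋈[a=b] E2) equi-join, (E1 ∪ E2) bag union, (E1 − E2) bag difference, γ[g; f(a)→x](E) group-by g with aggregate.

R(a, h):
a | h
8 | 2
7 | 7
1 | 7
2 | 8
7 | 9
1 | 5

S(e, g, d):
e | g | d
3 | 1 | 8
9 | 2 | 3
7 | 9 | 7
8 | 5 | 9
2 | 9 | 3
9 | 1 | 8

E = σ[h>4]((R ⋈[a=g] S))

σ filters on h, owned by the left side.
E' = (σ[h>4](R) ⋈[a=g] S)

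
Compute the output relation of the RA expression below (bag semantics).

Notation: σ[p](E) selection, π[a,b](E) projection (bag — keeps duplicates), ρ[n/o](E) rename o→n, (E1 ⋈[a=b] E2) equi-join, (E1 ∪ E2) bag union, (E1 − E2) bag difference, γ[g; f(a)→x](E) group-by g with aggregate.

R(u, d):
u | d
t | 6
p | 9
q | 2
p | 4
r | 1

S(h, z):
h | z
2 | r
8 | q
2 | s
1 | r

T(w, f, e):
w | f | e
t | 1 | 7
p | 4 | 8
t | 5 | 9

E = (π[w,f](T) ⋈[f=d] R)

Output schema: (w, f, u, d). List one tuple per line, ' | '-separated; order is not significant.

Row counts bottom-up:
  T → 3
  π[w,f](T) → 3
  R → 5
  (π[w,f](T) ⋈[f=d] R) → 2

== RESULT ==
w | f | u | d
p | 4 | p | 4
t | 1 | r | 1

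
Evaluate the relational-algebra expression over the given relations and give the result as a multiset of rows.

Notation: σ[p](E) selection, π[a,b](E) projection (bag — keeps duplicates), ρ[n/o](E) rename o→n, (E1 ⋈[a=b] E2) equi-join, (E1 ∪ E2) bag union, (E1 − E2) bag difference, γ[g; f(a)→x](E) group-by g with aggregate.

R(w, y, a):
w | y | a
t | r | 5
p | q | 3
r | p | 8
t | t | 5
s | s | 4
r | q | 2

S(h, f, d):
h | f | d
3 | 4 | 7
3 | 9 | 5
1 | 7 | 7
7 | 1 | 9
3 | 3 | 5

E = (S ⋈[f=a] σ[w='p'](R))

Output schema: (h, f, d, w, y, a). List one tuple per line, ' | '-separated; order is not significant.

Per-node cardinality:
  S → 5
  R → 6
  σ[w='p'](R) → 1
  (S ⋈[f=a] σ[w='p'](R)) → 1

== RESULT ==
h | f | d | w | y | a
3 | 3 | 5 | p | q | 3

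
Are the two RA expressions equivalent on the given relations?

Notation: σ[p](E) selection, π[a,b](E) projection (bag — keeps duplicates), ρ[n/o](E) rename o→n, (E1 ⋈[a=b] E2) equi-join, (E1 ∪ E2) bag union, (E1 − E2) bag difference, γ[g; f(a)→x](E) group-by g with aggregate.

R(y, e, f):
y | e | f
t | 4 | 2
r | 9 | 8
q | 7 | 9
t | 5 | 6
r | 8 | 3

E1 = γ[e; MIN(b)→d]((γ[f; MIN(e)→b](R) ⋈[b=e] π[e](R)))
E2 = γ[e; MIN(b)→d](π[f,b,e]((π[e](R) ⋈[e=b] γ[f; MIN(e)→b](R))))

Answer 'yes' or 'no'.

E1 per-node cardinality:
  R → 5
  γ[f; MIN(e)→b](R) → 5
  R → 5
  π[e](R) → 5
  (γ[f; MIN(e)→b](R) ⋈[b=e] π[e](R)) → 5
  γ[e; MIN(b)→d]((γ[f; MIN(e)→b](R) ⋈[b=e] π[e](R))) → 5
E2 per-node cardinality:
  R → 5
  π[e](R) → 5
  R → 5
  γ[f; MIN(e)→b](R) → 5
  (π[e](R) ⋈[e=b] γ[f; MIN(e)→b](R)) → 5
  π[f,b,e]((π[e](R) ⋈[e=b] γ[f; MIN(e)→b](R))) → 5
  γ[e; MIN(b)→d](π[f,b,e]((π[e](R) ⋈[e=b] γ[f; MIN(e)→b](R)))) → 5

E1 and E2 produce the same multiset:
e | d
4 | 4
5 | 5
7 | 7
8 | 8
9 | 9

yes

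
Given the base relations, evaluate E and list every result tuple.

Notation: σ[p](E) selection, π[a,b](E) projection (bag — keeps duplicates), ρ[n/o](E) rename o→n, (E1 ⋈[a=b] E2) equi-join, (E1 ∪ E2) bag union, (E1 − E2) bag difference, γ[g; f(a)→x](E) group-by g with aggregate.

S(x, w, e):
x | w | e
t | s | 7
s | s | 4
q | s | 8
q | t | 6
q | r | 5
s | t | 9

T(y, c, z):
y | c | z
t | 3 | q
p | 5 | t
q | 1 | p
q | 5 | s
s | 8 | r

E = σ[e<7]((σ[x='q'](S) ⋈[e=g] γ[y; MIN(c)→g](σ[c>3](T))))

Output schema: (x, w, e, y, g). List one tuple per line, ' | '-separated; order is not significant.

Per-node cardinality:
  S → 6
  σ[x='q'](S) → 3
  T → 5
  σ[c>3](T) → 3
  γ[y; MIN(c)→g](σ[c>3](T)) → 3
  (σ[x='q'](S) ⋈[e=g] γ[y; MIN(c)→g](σ[c>3](T))) → 3
  σ[e<7]((σ[x='q'](S) ⋈[e=g] γ[y; MIN(c)→g](σ[c>3](T)))) → 2

== RESULT ==
x | w | e | y | g
q | r | 5 | p | 5
q | r | 5 | q | 5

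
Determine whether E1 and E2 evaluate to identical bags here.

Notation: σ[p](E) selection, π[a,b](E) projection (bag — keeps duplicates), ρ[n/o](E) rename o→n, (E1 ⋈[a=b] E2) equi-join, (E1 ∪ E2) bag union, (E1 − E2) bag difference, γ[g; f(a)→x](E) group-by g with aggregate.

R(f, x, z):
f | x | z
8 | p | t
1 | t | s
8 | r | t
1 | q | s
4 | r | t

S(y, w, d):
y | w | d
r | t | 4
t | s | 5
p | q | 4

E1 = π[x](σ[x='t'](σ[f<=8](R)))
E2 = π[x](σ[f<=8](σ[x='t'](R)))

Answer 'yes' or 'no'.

E1 row counts bottom-up:
  R → 5
  σ[f<=8](R) → 5
  σ[x='t'](σ[f<=8](R)) → 1
  π[x](σ[x='t'](σ[f<=8](R))) → 1
E2 row counts bottom-up:
  R → 5
  σ[x='t'](R) → 1
  σ[f<=8](σ[x='t'](R)) → 1
  π[x](σ[f<=8](σ[x='t'](R))) → 1

E1 and E2 produce the same multiset:
x
t

yes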